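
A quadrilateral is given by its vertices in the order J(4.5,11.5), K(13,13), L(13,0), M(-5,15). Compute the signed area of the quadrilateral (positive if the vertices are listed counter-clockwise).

-95

Apply the shoelace formula: 2A = Σ (x_i·y_{i+1} − x_{i+1}·y_i), indices taken mod 4.
Σ = (-91) + (-169) + (195) + (-125) = -190
Signed area = Σ/2 = -95 (negative ⇒ clockwise traversal).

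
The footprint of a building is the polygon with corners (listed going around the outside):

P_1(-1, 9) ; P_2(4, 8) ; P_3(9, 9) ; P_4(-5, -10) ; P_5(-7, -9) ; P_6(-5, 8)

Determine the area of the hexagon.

Apply the shoelace (surveyor's) formula: 2A = Σ (x_i·y_{i+1} − x_{i+1}·y_i), indices taken mod 6.
Σ = (-44) + (-36) + (-45) + (-25) + (-101) + (-37) = -288
Area = |Σ|/2 = 144.

144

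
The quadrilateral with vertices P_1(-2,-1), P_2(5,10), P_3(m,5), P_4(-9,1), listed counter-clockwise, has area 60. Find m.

-6

Write out the shoelace sum; only the two edges meeting at P_3 involve m:
2·Area = [(5·5 − m·10) + (m·1 − (-9)·5)] + -4
       = -9·m + 66 = 120
⇒ m = -6.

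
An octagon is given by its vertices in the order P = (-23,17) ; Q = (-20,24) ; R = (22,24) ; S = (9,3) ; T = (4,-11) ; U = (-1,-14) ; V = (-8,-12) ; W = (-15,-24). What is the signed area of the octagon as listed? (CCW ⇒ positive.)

Apply the surveyor's formula: 2A = Σ (x_i·y_{i+1} − x_{i+1}·y_i), indices taken mod 8.
Σ = (-212) + (-1008) + (-150) + (-111) + (-67) + (-100) + (12) + (-807) = -2443
Signed area = Σ/2 = -1221.5 (negative ⇒ clockwise traversal).

-1221.5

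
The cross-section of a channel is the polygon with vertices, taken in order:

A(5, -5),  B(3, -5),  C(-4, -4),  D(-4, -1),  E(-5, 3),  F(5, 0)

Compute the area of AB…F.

55.5

Σ = (-10) + (-32) + (-12) + (-17) + (-15) + (-25) = -111
Area = |Σ|/2 = 55.5.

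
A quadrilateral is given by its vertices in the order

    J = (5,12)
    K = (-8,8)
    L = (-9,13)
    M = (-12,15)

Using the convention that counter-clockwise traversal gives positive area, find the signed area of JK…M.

Apply the surveyor's formula: 2A = Σ (x_i·y_{i+1} − x_{i+1}·y_i), indices taken mod 4.
Σ = (136) + (-32) + (21) + (-219) = -94
Signed area = Σ/2 = -47 (negative ⇒ clockwise traversal).

-47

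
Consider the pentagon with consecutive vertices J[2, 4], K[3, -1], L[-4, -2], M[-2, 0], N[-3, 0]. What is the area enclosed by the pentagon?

J→K: (2)(-1) − (3)(4) = -14
K→L: (3)(-2) − (-4)(-1) = -10
L→M: (-4)(0) − (-2)(-2) = -4
M→N: (-2)(0) − (-3)(0) = 0
N→J: (-3)(4) − (2)(0) = -12
Σ = -40
Area = |Σ|/2 = 20.

20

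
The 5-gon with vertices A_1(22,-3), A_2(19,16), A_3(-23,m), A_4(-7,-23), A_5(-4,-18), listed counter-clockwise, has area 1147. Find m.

21

The doubled signed area Σ (x_i y_{i+1} − x_{i+1} y_i) is linear in m.
With m=0 it equals 1748; the coefficient of m is 26 (from the two edges through A_3).
So 26·m + 1748 = 2·1147 = 2294 ⇒ m = 21.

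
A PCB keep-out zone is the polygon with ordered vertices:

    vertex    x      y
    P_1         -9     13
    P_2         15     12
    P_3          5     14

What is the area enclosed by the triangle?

Apply the shoelace (surveyor's) formula: 2A = Σ (x_i·y_{i+1} − x_{i+1}·y_i), indices taken mod 3.
Cross-terms: -303, 150, 191  ⇒  Σ = 38
Area = |Σ|/2 = 19.

19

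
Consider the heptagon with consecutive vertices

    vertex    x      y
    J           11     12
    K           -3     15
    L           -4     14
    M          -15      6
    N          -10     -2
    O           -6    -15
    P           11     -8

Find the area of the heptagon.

Apply Gauss's area formula: 2A = Σ (x_i·y_{i+1} − x_{i+1}·y_i), indices taken mod 7.
J→K: (11)(15) − (-3)(12) = 201
K→L: (-3)(14) − (-4)(15) = 18
L→M: (-4)(6) − (-15)(14) = 186
M→N: (-15)(-2) − (-10)(6) = 90
N→O: (-10)(-15) − (-6)(-2) = 138
O→P: (-6)(-8) − (11)(-15) = 213
P→J: (11)(12) − (11)(-8) = 220
Σ = 1066
Area = |Σ|/2 = 533.

533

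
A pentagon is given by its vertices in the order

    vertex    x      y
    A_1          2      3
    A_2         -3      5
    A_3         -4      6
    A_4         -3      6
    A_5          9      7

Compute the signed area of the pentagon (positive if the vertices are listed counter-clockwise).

-23.5

Apply the shoelace formula: 2A = Σ (x_i·y_{i+1} − x_{i+1}·y_i), indices taken mod 5.
Σ = (19) + (2) + (-6) + (-75) + (13) = -47
Signed area = Σ/2 = -23.5 (negative ⇒ clockwise traversal).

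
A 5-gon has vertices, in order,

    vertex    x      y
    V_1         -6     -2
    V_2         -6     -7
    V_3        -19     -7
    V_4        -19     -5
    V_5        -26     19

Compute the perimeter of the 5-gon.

|V_1V_2| = √((0)² + (-5)²) = √25 = 5
|V_2V_3| = √((-13)² + (0)²) = √169 = 13
|V_3V_4| = √((0)² + (2)²) = √4 = 2
|V_4V_5| = √((-7)² + (24)²) = √625 = 25
|V_5V_1| = √((20)² + (-21)²) = √841 = 29
Perimeter = 5 + 13 + 2 + 25 + 29 = 74.

74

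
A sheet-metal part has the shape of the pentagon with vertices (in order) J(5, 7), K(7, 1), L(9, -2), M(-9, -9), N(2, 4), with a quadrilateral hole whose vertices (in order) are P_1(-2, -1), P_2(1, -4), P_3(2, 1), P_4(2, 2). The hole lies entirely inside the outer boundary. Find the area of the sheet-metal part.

84

Outer boundary:
Apply the surveyor's formula: 2A = Σ (x_i·y_{i+1} − x_{i+1}·y_i), indices taken mod 5.
J→K: (5)(1) − (7)(7) = -44
K→L: (7)(-2) − (9)(1) = -23
L→M: (9)(-9) − (-9)(-2) = -99
M→N: (-9)(4) − (2)(-9) = -18
N→J: (2)(7) − (5)(4) = -6
Σ = -190
Area = |Σ|/2 = 95.
Hole:
Σ = (9) + (9) + (2) + (2) = 22
Area = |Σ|/2 = 11.
Net area = 95 − 11 = 84.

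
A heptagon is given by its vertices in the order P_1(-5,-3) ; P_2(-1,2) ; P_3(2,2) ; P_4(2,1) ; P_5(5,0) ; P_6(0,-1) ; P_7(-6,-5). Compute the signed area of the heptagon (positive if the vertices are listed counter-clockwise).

Apply the shoelace (surveyor's) formula: 2A = Σ (x_i·y_{i+1} − x_{i+1}·y_i), indices taken mod 7.
Cross-terms: -13, -6, -2, -5, -5, -6, -7  ⇒  Σ = -44
Signed area = Σ/2 = -22 (negative ⇒ clockwise traversal).

-22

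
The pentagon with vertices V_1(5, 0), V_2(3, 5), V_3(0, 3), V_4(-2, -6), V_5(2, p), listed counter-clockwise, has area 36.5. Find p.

The doubled signed area Σ (x_i y_{i+1} − x_{i+1} y_i) is linear in p.
With p=0 it equals 52; the coefficient of p is -7 (from the two edges through V_5).
So -7·p + 52 = 2·36.5 = 73 ⇒ p = -3.

-3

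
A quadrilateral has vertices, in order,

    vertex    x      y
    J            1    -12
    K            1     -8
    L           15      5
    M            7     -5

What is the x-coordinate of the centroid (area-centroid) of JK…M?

Apply Gauss's area formula. First the cross-terms c_i = x_i·y_{i+1} − x_{i+1}·y_i:
  4, 125, -110, -79  ⇒  2A = -60, A = -30.
Then Σ (x_i + x_{i+1})·c_i = -1044, so x̄ = -1044 / (6·(-30)) = 5.8.

5.8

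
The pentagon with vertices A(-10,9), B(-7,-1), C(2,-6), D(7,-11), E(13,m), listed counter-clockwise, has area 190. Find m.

-1

The doubled signed area Σ (x_i y_{i+1} − x_{i+1} y_i) is linear in m.
With m=0 it equals 397; the coefficient of m is 17 (from the two edges through E).
So 17·m + 397 = 2·190 = 380 ⇒ m = -1.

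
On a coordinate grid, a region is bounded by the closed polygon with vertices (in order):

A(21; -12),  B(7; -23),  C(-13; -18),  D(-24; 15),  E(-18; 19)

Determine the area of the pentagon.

Apply the surveyor's formula: 2A = Σ (x_i·y_{i+1} − x_{i+1}·y_i), indices taken mod 5.
Σ = (-399) + (-425) + (-627) + (-186) + (-183) = -1820
Area = |Σ|/2 = 910.

910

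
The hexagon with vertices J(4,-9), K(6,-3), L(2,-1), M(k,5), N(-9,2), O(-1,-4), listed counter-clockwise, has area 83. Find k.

The doubled signed area Σ (x_i y_{i+1} − x_{i+1} y_i) is linear in k.
With k=0 it equals 160; the coefficient of k is 3 (from the two edges through M).
So 3·k + 160 = 2·83 = 166 ⇒ k = 2.

2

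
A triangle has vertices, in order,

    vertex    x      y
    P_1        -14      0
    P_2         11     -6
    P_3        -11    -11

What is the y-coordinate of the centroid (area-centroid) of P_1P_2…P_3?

-17/3

Apply the shoelace (surveyor's) formula. First the cross-terms c_i = x_i·y_{i+1} − x_{i+1}·y_i:
  84, -187, -154  ⇒  2A = -257, A = -128.5.
Then Σ (y_i + y_{i+1})·c_i = 4369, so ȳ = 4369 / (6·(-128.5)) = -17/3.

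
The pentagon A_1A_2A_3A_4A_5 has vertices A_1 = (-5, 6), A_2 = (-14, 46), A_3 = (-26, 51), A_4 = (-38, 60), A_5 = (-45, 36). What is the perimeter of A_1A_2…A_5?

|A_1A_2| = √((-9)² + (40)²) = √1681 = 41
|A_2A_3| = √((-12)² + (5)²) = √169 = 13
|A_3A_4| = √((-12)² + (9)²) = √225 = 15
|A_4A_5| = √((-7)² + (-24)²) = √625 = 25
|A_5A_1| = √((40)² + (-30)²) = √2500 = 50
Perimeter = 41 + 13 + 15 + 25 + 50 = 144.

144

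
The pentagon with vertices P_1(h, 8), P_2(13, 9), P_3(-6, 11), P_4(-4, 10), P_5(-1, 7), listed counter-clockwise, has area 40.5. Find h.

Write out the shoelace sum; only the two edges meeting at P_1 involve h:
2·Area = [((-1)·8 − h·7) + (h·9 − 13·8)] + 163
       = 2·h + 51 = 81
⇒ h = 15.

15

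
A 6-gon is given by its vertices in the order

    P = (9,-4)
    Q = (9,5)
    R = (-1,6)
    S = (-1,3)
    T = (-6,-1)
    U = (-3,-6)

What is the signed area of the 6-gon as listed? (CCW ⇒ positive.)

Apply the surveyor's formula: 2A = Σ (x_i·y_{i+1} − x_{i+1}·y_i), indices taken mod 6.
Σ = (81) + (59) + (3) + (19) + (33) + (66) = 261
Signed area = Σ/2 = 130.5 (positive ⇒ counter-clockwise traversal).

130.5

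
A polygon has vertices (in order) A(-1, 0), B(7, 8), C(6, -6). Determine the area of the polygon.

Cross-terms: -8, -90, -6  ⇒  Σ = -104
Area = |Σ|/2 = 52.

52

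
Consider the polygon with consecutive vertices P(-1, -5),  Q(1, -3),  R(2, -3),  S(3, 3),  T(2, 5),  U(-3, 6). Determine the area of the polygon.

Apply the surveyor's formula: 2A = Σ (x_i·y_{i+1} − x_{i+1}·y_i), indices taken mod 6.
Cross-terms: 8, 3, 15, 9, 27, 21  ⇒  Σ = 83
Area = |Σ|/2 = 41.5.

41.5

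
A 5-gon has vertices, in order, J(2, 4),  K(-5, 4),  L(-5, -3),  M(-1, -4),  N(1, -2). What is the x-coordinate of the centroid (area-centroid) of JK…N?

Apply the shoelace (surveyor's) formula. First the cross-terms c_i = x_i·y_{i+1} − x_{i+1}·y_i:
  28, 35, 17, 6, 8  ⇒  2A = 94, A = 47.
Then Σ (x_i + x_{i+1})·c_i = -512, so x̄ = -512 / (6·47) = -256/141.

-256/141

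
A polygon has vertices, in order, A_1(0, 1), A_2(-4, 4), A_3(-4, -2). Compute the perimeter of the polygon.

16

|A_1A_2| = √((-4)² + (3)²) = √25 = 5
|A_2A_3| = √((0)² + (-6)²) = √36 = 6
|A_3A_1| = √((4)² + (3)²) = √25 = 5
Perimeter = 5 + 6 + 5 = 16.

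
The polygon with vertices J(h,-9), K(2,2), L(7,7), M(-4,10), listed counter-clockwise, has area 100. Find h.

The doubled signed area Σ (x_i y_{i+1} − x_{i+1} y_i) is linear in h.
With h=0 it equals 152; the coefficient of h is -8 (from the two edges through J).
So -8·h + 152 = 2·100 = 200 ⇒ h = -6.

-6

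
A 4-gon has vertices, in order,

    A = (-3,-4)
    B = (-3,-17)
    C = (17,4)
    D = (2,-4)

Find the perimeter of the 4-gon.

|AB| = √((0)² + (-13)²) = √169 = 13
|BC| = √((20)² + (21)²) = √841 = 29
|CD| = √((-15)² + (-8)²) = √289 = 17
|DA| = √((-5)² + (0)²) = √25 = 5
Perimeter = 13 + 29 + 17 + 5 = 64.

64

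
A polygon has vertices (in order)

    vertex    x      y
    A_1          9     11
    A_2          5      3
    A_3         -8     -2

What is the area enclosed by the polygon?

Apply the surveyor's formula: 2A = Σ (x_i·y_{i+1} − x_{i+1}·y_i), indices taken mod 3.
A_1→A_2: (9)(3) − (5)(11) = -28
A_2→A_3: (5)(-2) − (-8)(3) = 14
A_3→A_1: (-8)(11) − (9)(-2) = -70
Σ = -84
Area = |Σ|/2 = 42.

42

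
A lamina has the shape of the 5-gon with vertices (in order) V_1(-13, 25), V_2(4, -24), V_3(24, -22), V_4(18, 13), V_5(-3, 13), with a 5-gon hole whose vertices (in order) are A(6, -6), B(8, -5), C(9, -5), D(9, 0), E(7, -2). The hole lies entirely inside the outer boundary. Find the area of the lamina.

Outer boundary:
Cross-terms: 212, 488, 708, 273, 94  ⇒  Σ = 1775
Area = |Σ|/2 = 887.5.
Hole:
Apply Gauss's area formula: 2A = Σ (x_i·y_{i+1} − x_{i+1}·y_i), indices taken mod 5.
A→B: (6)(-5) − (8)(-6) = 18
B→C: (8)(-5) − (9)(-5) = 5
C→D: (9)(0) − (9)(-5) = 45
D→E: (9)(-2) − (7)(0) = -18
E→A: (7)(-6) − (6)(-2) = -30
Σ = 20
Area = |Σ|/2 = 10.
Net area = 887.5 − 10 = 877.5.

877.5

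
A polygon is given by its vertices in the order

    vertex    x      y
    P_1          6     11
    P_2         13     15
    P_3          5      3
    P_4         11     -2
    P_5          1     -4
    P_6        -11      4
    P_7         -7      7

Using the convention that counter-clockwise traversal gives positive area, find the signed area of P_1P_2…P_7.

-191

Apply Gauss's area formula: 2A = Σ (x_i·y_{i+1} − x_{i+1}·y_i), indices taken mod 7.
Cross-terms: -53, -36, -43, -42, -40, -49, -119  ⇒  Σ = -382
Signed area = Σ/2 = -191 (negative ⇒ clockwise traversal).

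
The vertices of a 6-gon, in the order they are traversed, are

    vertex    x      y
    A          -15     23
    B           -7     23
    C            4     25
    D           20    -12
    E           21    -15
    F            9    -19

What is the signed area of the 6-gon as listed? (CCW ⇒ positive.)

-694.5

Σ = (-184) + (-267) + (-548) + (-48) + (-264) + (-78) = -1389
Signed area = Σ/2 = -694.5 (negative ⇒ clockwise traversal).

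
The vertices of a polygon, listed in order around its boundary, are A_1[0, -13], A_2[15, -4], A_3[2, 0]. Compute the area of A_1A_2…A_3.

88.5

Apply Gauss's area formula: 2A = Σ (x_i·y_{i+1} − x_{i+1}·y_i), indices taken mod 3.
Σ = (195) + (8) + (-26) = 177
Area = |Σ|/2 = 88.5.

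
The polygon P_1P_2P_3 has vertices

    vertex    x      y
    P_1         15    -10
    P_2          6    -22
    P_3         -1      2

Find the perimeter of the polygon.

|P_1P_2| = √((-9)² + (-12)²) = √225 = 15
|P_2P_3| = √((-7)² + (24)²) = √625 = 25
|P_3P_1| = √((16)² + (-12)²) = √400 = 20
Perimeter = 15 + 25 + 20 = 60.

60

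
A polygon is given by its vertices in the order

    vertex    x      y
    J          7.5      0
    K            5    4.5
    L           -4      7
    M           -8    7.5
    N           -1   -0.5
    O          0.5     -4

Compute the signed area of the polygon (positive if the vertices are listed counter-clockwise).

Σ = (33.75) + (53) + (26) + (11.5) + (4.25) + (30) = 158.5
Signed area = Σ/2 = 79.25 (positive ⇒ counter-clockwise traversal).

79.25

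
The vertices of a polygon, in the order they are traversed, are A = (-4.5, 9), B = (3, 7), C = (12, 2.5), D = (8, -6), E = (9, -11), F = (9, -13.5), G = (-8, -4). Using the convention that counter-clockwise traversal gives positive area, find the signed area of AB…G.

-258.75

Apply the surveyor's formula: 2A = Σ (x_i·y_{i+1} − x_{i+1}·y_i), indices taken mod 7.
Cross-terms: -58.5, -76.5, -92, -34, -22.5, -144, -90  ⇒  Σ = -517.5
Signed area = Σ/2 = -258.75 (negative ⇒ clockwise traversal).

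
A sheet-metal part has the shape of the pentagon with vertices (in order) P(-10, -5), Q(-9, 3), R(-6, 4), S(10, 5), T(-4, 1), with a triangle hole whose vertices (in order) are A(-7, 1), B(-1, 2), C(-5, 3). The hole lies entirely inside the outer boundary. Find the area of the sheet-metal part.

46.5

Outer boundary:
Apply the surveyor's formula: 2A = Σ (x_i·y_{i+1} − x_{i+1}·y_i), indices taken mod 5.
P→Q: (-10)(3) − (-9)(-5) = -75
Q→R: (-9)(4) − (-6)(3) = -18
R→S: (-6)(5) − (10)(4) = -70
S→T: (10)(1) − (-4)(5) = 30
T→P: (-4)(-5) − (-10)(1) = 30
Σ = -103
Area = |Σ|/2 = 51.5.
Hole:
Σ = (-13) + (7) + (16) = 10
Area = |Σ|/2 = 5.
Net area = 51.5 − 5 = 46.5.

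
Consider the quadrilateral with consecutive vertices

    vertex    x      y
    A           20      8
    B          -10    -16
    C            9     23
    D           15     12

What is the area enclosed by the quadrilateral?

341.5

Apply the surveyor's formula: 2A = Σ (x_i·y_{i+1} − x_{i+1}·y_i), indices taken mod 4.
A→B: (20)(-16) − (-10)(8) = -240
B→C: (-10)(23) − (9)(-16) = -86
C→D: (9)(12) − (15)(23) = -237
D→A: (15)(8) − (20)(12) = -120
Σ = -683
Area = |Σ|/2 = 341.5.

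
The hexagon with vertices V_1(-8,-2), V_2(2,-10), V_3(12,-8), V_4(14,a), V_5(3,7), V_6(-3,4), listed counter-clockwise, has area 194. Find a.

Write out the shoelace sum; only the two edges meeting at V_4 involve a:
2·Area = [(12·a − 14·(-8)) + (14·7 − 3·a)] + 259
       = 9·a + 469 = 388
⇒ a = -9.

-9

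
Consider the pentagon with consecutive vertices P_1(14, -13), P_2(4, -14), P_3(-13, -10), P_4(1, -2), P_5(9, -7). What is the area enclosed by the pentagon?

169

Cross-terms: -144, -222, 36, 11, -19  ⇒  Σ = -338
Area = |Σ|/2 = 169.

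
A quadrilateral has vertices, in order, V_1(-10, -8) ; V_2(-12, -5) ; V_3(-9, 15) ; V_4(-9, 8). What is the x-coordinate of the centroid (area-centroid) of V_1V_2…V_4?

Apply the shoelace (surveyor's) formula. First the cross-terms c_i = x_i·y_{i+1} − x_{i+1}·y_i:
  -46, -225, 63, 152  ⇒  2A = -56, A = -28.
Then Σ (x_i + x_{i+1})·c_i = 1715, so x̄ = 1715 / (6·(-28)) = -245/24.

-245/24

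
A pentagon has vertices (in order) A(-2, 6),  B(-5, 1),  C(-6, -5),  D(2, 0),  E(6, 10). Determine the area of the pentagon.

Σ = (28) + (31) + (10) + (20) + (56) = 145
Area = |Σ|/2 = 72.5.

72.5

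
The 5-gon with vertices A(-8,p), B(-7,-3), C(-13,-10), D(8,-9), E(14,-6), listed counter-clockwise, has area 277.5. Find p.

13

Write out the shoelace sum; only the two edges meeting at A involve p:
2·Area = [(14·p − (-8)·(-6)) + ((-8)·(-3) − (-7)·p)] + 306
       = 21·p + 282 = 555
⇒ p = 13.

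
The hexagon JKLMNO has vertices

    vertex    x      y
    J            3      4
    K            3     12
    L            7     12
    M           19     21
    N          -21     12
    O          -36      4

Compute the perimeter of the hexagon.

124

|JK| = √((0)² + (8)²) = √64 = 8
|KL| = √((4)² + (0)²) = √16 = 4
|LM| = √((12)² + (9)²) = √225 = 15
|MN| = √((-40)² + (-9)²) = √1681 = 41
|NO| = √((-15)² + (-8)²) = √289 = 17
|OJ| = √((39)² + (0)²) = √1521 = 39
Perimeter = 8 + 4 + 15 + 41 + 17 + 39 = 124.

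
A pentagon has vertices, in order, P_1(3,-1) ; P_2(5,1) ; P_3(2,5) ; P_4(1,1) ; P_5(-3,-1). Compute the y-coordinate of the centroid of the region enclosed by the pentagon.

Apply the shoelace formula. First the cross-terms c_i = x_i·y_{i+1} − x_{i+1}·y_i:
  8, 23, -3, 2, 6  ⇒  2A = 36, A = 18.
Then Σ (y_i + y_{i+1})·c_i = 108, so ȳ = 108 / (6·18) = 1.

1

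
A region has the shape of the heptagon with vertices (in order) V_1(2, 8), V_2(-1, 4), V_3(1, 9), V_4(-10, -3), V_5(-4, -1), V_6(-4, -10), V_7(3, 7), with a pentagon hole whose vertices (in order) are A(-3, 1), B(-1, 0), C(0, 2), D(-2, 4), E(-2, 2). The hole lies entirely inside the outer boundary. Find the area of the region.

Outer boundary:
Apply Gauss's area formula: 2A = Σ (x_i·y_{i+1} − x_{i+1}·y_i), indices taken mod 7.
Cross-terms: 16, -13, 87, -2, 36, 2, 10  ⇒  Σ = 136
Area = |Σ|/2 = 68.
Hole:
Apply Gauss's area formula: 2A = Σ (x_i·y_{i+1} − x_{i+1}·y_i), indices taken mod 5.
Σ = (1) + (-2) + (4) + (4) + (4) = 11
Area = |Σ|/2 = 5.5.
Net area = 68 − 5.5 = 62.5.

62.5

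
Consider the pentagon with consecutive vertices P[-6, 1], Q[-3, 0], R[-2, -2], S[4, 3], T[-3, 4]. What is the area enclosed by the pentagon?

28.5

Apply the surveyor's formula: 2A = Σ (x_i·y_{i+1} − x_{i+1}·y_i), indices taken mod 5.
Σ = (3) + (6) + (2) + (25) + (21) = 57
Area = |Σ|/2 = 28.5.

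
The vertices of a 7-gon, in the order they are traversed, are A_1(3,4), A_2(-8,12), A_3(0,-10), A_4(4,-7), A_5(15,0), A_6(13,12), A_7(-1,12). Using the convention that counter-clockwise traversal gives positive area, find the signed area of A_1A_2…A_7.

300.5

Apply the shoelace formula: 2A = Σ (x_i·y_{i+1} − x_{i+1}·y_i), indices taken mod 7.
Cross-terms: 68, 80, 40, 105, 180, 168, -40  ⇒  Σ = 601
Signed area = Σ/2 = 300.5 (positive ⇒ counter-clockwise traversal).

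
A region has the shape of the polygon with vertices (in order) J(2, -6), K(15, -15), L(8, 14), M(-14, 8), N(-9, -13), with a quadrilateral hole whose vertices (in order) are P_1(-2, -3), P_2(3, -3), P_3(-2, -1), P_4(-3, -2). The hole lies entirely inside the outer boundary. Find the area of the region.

Outer boundary:
Cross-terms: 60, 330, 260, 254, 80  ⇒  Σ = 984
Area = |Σ|/2 = 492.
Hole:
Apply the surveyor's formula: 2A = Σ (x_i·y_{i+1} − x_{i+1}·y_i), indices taken mod 4.
Cross-terms: 15, -9, 1, 5  ⇒  Σ = 12
Area = |Σ|/2 = 6.
Net area = 492 − 6 = 486.

486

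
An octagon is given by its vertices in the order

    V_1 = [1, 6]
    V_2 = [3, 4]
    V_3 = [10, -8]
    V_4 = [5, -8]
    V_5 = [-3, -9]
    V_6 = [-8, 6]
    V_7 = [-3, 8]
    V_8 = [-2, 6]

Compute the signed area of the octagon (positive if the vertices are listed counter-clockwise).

Apply the shoelace (surveyor's) formula: 2A = Σ (x_i·y_{i+1} − x_{i+1}·y_i), indices taken mod 8.
V_1→V_2: (1)(4) − (3)(6) = -14
V_2→V_3: (3)(-8) − (10)(4) = -64
V_3→V_4: (10)(-8) − (5)(-8) = -40
V_4→V_5: (5)(-9) − (-3)(-8) = -69
V_5→V_6: (-3)(6) − (-8)(-9) = -90
V_6→V_7: (-8)(8) − (-3)(6) = -46
V_7→V_8: (-3)(6) − (-2)(8) = -2
V_8→V_1: (-2)(6) − (1)(6) = -18
Σ = -343
Signed area = Σ/2 = -171.5 (negative ⇒ clockwise traversal).

-171.5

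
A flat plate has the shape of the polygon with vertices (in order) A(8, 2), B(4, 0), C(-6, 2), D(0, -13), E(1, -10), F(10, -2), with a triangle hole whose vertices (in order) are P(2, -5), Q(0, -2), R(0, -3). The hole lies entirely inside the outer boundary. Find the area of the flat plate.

111.5

Outer boundary:
Apply the shoelace formula: 2A = Σ (x_i·y_{i+1} − x_{i+1}·y_i), indices taken mod 6.
Σ = (-8) + (8) + (78) + (13) + (98) + (36) = 225
Area = |Σ|/2 = 112.5.
Hole:
Σ = (-4) + (0) + (6) = 2
Area = |Σ|/2 = 1.
Net area = 112.5 − 1 = 111.5.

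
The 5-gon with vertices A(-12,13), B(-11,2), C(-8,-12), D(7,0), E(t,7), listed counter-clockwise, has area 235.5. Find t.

The doubled signed area Σ (x_i y_{i+1} − x_{i+1} y_i) is linear in t.
With t=0 it equals 484; the coefficient of t is 13 (from the two edges through E).
So 13·t + 484 = 2·235.5 = 471 ⇒ t = -1.

-1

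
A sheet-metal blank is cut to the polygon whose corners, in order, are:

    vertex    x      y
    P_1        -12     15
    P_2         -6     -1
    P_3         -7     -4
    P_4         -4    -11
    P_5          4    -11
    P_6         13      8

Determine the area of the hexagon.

367

Σ = (102) + (17) + (61) + (88) + (175) + (291) = 734
Area = |Σ|/2 = 367.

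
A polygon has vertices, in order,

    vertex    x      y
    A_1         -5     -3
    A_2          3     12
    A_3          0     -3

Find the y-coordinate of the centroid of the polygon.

Apply the shoelace formula. First the cross-terms c_i = x_i·y_{i+1} − x_{i+1}·y_i:
  -51, -9, -15  ⇒  2A = -75, A = -37.5.
Then Σ (y_i + y_{i+1})·c_i = -450, so ȳ = -450 / (6·(-37.5)) = 2.

2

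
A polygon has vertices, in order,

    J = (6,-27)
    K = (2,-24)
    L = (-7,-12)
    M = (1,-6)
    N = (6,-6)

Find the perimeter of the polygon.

56

|JK| = √((-4)² + (3)²) = √25 = 5
|KL| = √((-9)² + (12)²) = √225 = 15
|LM| = √((8)² + (6)²) = √100 = 10
|MN| = √((5)² + (0)²) = √25 = 5
|NJ| = √((0)² + (-21)²) = √441 = 21
Perimeter = 5 + 15 + 10 + 5 + 21 = 56.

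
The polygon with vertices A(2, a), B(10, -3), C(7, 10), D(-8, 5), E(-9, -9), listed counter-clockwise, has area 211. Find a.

-3

The doubled signed area Σ (x_i y_{i+1} − x_{i+1} y_i) is linear in a.
With a=0 it equals 365; the coefficient of a is -19 (from the two edges through A).
So -19·a + 365 = 2·211 = 422 ⇒ a = -3.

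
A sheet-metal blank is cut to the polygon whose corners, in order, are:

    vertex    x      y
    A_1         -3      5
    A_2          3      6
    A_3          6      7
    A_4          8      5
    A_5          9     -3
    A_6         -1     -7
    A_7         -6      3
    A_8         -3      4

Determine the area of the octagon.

Apply the shoelace formula: 2A = Σ (x_i·y_{i+1} − x_{i+1}·y_i), indices taken mod 8.
Σ = (-33) + (-15) + (-26) + (-69) + (-66) + (-45) + (-15) + (-3) = -272
Area = |Σ|/2 = 136.

136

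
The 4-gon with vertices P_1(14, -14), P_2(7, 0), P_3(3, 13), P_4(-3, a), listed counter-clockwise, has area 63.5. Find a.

Write out the shoelace sum; only the two edges meeting at P_4 involve a:
2·Area = [(3·a − (-3)·13) + ((-3)·(-14) − 14·a)] + 189
       = -11·a + 270 = 127
⇒ a = 13.

13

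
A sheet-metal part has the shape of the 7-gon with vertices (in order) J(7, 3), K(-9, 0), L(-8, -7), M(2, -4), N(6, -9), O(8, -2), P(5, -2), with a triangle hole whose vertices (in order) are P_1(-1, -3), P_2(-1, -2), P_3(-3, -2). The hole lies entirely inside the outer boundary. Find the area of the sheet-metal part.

Outer boundary:
Apply the shoelace (surveyor's) formula: 2A = Σ (x_i·y_{i+1} − x_{i+1}·y_i), indices taken mod 7.
J→K: (7)(0) − (-9)(3) = 27
K→L: (-9)(-7) − (-8)(0) = 63
L→M: (-8)(-4) − (2)(-7) = 46
M→N: (2)(-9) − (6)(-4) = 6
N→O: (6)(-2) − (8)(-9) = 60
O→P: (8)(-2) − (5)(-2) = -6
P→J: (5)(3) − (7)(-2) = 29
Σ = 225
Area = |Σ|/2 = 112.5.
Hole:
P_1→P_2: (-1)(-2) − (-1)(-3) = -1
P_2→P_3: (-1)(-2) − (-3)(-2) = -4
P_3→P_1: (-3)(-3) − (-1)(-2) = 7
Σ = 2
Area = |Σ|/2 = 1.
Net area = 112.5 − 1 = 111.5.

111.5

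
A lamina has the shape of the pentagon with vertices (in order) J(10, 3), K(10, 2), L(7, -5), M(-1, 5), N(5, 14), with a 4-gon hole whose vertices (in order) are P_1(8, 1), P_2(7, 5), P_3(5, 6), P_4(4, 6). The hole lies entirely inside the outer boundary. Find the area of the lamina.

Outer boundary:
J→K: (10)(2) − (10)(3) = -10
K→L: (10)(-5) − (7)(2) = -64
L→M: (7)(5) − (-1)(-5) = 30
M→N: (-1)(14) − (5)(5) = -39
N→J: (5)(3) − (10)(14) = -125
Σ = -208
Area = |Σ|/2 = 104.
Hole:
Cross-terms: 33, 17, 6, -44  ⇒  Σ = 12
Area = |Σ|/2 = 6.
Net area = 104 − 6 = 98.

98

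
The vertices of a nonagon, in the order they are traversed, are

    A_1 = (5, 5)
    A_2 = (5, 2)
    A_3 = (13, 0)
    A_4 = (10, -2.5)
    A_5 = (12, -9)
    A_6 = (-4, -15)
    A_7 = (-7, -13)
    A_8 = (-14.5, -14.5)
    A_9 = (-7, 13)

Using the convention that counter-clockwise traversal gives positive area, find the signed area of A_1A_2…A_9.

-439.75

Apply the shoelace formula: 2A = Σ (x_i·y_{i+1} − x_{i+1}·y_i), indices taken mod 9.
Σ = (-15) + (-26) + (-32.5) + (-60) + (-216) + (-53) + (-87) + (-290) + (-100) = -879.5
Signed area = Σ/2 = -439.75 (negative ⇒ clockwise traversal).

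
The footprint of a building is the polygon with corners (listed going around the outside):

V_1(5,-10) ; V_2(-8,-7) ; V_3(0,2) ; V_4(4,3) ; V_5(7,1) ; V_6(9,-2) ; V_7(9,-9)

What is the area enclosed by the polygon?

143.5

Apply the shoelace formula: 2A = Σ (x_i·y_{i+1} − x_{i+1}·y_i), indices taken mod 7.
V_1→V_2: (5)(-7) − (-8)(-10) = -115
V_2→V_3: (-8)(2) − (0)(-7) = -16
V_3→V_4: (0)(3) − (4)(2) = -8
V_4→V_5: (4)(1) − (7)(3) = -17
V_5→V_6: (7)(-2) − (9)(1) = -23
V_6→V_7: (9)(-9) − (9)(-2) = -63
V_7→V_1: (9)(-10) − (5)(-9) = -45
Σ = -287
Area = |Σ|/2 = 143.5.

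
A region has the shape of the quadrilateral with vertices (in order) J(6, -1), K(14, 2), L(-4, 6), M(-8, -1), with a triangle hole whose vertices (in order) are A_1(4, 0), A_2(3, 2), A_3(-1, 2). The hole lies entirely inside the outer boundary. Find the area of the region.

88

Outer boundary:
Apply the shoelace (surveyor's) formula: 2A = Σ (x_i·y_{i+1} − x_{i+1}·y_i), indices taken mod 4.
J→K: (6)(2) − (14)(-1) = 26
K→L: (14)(6) − (-4)(2) = 92
L→M: (-4)(-1) − (-8)(6) = 52
M→J: (-8)(-1) − (6)(-1) = 14
Σ = 184
Area = |Σ|/2 = 92.
Hole:
Apply the surveyor's formula: 2A = Σ (x_i·y_{i+1} − x_{i+1}·y_i), indices taken mod 3.
A_1→A_2: (4)(2) − (3)(0) = 8
A_2→A_3: (3)(2) − (-1)(2) = 8
A_3→A_1: (-1)(0) − (4)(2) = -8
Σ = 8
Area = |Σ|/2 = 4.
Net area = 92 − 4 = 88.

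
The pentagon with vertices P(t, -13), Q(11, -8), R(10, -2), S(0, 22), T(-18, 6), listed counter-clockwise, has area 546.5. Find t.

-3

The doubled signed area Σ (x_i y_{i+1} − x_{i+1} y_i) is linear in t.
With t=0 it equals 1051; the coefficient of t is -14 (from the two edges through P).
So -14·t + 1051 = 2·546.5 = 1093 ⇒ t = -3.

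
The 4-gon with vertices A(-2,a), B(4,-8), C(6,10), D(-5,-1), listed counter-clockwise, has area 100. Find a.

The doubled signed area Σ (x_i y_{i+1} − x_{i+1} y_i) is linear in a.
With a=0 it equals 146; the coefficient of a is -9 (from the two edges through A).
So -9·a + 146 = 2·100 = 200 ⇒ a = -6.

-6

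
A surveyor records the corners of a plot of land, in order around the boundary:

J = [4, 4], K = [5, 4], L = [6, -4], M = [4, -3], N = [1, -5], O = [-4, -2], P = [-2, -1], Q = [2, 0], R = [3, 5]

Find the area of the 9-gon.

42.5

Cross-terms: -4, -44, -2, -17, -22, 0, 2, 10, -8  ⇒  Σ = -85
Area = |Σ|/2 = 42.5.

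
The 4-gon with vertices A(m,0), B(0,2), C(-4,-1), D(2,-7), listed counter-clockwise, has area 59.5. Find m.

The doubled signed area Σ (x_i y_{i+1} − x_{i+1} y_i) is linear in m.
With m=0 it equals 38; the coefficient of m is 9 (from the two edges through A).
So 9·m + 38 = 2·59.5 = 119 ⇒ m = 9.

9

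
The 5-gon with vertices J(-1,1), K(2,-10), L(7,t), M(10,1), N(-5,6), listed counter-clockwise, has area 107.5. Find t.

Write out the shoelace sum; only the two edges meeting at L involve t:
2·Area = [(2·t − 7·(-10)) + (7·1 − 10·t)] + 74
       = -8·t + 151 = 215
⇒ t = -8.

-8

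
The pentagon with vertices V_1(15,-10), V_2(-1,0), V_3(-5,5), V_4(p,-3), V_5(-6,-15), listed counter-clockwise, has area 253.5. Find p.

-12

The doubled signed area Σ (x_i y_{i+1} − x_{i+1} y_i) is linear in p.
With p=0 it equals 267; the coefficient of p is -20 (from the two edges through V_4).
So -20·p + 267 = 2·253.5 = 507 ⇒ p = -12.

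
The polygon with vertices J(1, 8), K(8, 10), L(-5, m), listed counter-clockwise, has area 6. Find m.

8

The doubled signed area Σ (x_i y_{i+1} − x_{i+1} y_i) is linear in m.
With m=0 it equals -44; the coefficient of m is 7 (from the two edges through L).
So 7·m + -44 = 2·6 = 12 ⇒ m = 8.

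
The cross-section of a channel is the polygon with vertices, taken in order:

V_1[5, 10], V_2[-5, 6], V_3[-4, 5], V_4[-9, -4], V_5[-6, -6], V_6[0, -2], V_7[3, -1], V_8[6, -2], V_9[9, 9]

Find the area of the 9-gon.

152.5

Σ = (80) + (-1) + (61) + (30) + (12) + (6) + (0) + (72) + (45) = 305
Area = |Σ|/2 = 152.5.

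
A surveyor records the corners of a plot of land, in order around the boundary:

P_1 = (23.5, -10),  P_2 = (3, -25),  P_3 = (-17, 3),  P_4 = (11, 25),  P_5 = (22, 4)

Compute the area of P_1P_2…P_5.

Apply the surveyor's formula: 2A = Σ (x_i·y_{i+1} − x_{i+1}·y_i), indices taken mod 5.
Σ = (-557.5) + (-416) + (-458) + (-506) + (-314) = -2251.5
Area = |Σ|/2 = 1125.75.

1125.75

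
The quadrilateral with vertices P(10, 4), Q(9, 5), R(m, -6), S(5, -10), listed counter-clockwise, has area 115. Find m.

Write out the shoelace sum; only the two edges meeting at R involve m:
2·Area = [(9·(-6) − m·5) + (m·(-10) − 5·(-6))] + 134
       = -15·m + 110 = 230
⇒ m = -8.

-8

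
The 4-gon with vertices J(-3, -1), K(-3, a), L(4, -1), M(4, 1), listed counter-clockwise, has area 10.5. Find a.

The doubled signed area Σ (x_i y_{i+1} − x_{i+1} y_i) is linear in a.
With a=0 it equals 7; the coefficient of a is -7 (from the two edges through K).
So -7·a + 7 = 2·10.5 = 21 ⇒ a = -2.

-2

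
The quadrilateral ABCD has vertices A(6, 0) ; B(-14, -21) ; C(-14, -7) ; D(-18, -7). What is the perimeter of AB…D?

72

|AB| = √((-20)² + (-21)²) = √841 = 29
|BC| = √((0)² + (14)²) = √196 = 14
|CD| = √((-4)² + (0)²) = √16 = 4
|DA| = √((24)² + (7)²) = √625 = 25
Perimeter = 29 + 14 + 4 + 25 = 72.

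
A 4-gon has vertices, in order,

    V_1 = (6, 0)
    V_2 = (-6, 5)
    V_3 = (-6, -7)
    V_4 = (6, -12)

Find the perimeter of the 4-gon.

|V_1V_2| = √((-12)² + (5)²) = √169 = 13
|V_2V_3| = √((0)² + (-12)²) = √144 = 12
|V_3V_4| = √((12)² + (-5)²) = √169 = 13
|V_4V_1| = √((0)² + (12)²) = √144 = 12
Perimeter = 13 + 12 + 13 + 12 = 50.

50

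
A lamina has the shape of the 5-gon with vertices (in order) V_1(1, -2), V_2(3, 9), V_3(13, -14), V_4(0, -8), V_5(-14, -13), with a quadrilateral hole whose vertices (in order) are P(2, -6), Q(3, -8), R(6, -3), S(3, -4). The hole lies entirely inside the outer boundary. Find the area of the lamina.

Outer boundary:
Apply Gauss's area formula: 2A = Σ (x_i·y_{i+1} − x_{i+1}·y_i), indices taken mod 5.
Cross-terms: 15, -159, -104, -112, 41  ⇒  Σ = -319
Area = |Σ|/2 = 159.5.
Hole:
Apply the shoelace formula: 2A = Σ (x_i·y_{i+1} − x_{i+1}·y_i), indices taken mod 4.
P→Q: (2)(-8) − (3)(-6) = 2
Q→R: (3)(-3) − (6)(-8) = 39
R→S: (6)(-4) − (3)(-3) = -15
S→P: (3)(-6) − (2)(-4) = -10
Σ = 16
Area = |Σ|/2 = 8.
Net area = 159.5 − 8 = 151.5.

151.5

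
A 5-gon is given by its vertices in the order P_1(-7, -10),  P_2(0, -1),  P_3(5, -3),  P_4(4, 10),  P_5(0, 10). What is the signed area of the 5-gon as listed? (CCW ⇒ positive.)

Apply the surveyor's formula: 2A = Σ (x_i·y_{i+1} − x_{i+1}·y_i), indices taken mod 5.
Cross-terms: 7, 5, 62, 40, 70  ⇒  Σ = 184
Signed area = Σ/2 = 92 (positive ⇒ counter-clockwise traversal).

92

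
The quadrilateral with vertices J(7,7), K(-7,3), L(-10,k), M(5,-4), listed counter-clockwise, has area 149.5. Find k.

The doubled signed area Σ (x_i y_{i+1} − x_{i+1} y_i) is linear in k.
With k=0 it equals 203; the coefficient of k is -12 (from the two edges through L).
So -12·k + 203 = 2·149.5 = 299 ⇒ k = -8.

-8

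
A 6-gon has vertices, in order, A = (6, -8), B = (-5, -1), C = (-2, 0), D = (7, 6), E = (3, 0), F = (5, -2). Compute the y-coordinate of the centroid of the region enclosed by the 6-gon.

-11/7

Apply the shoelace formula. First the cross-terms c_i = x_i·y_{i+1} − x_{i+1}·y_i:
  -46, -2, -12, -18, -6, -28  ⇒  2A = -112, A = -56.
Then Σ (y_i + y_{i+1})·c_i = 528, so ȳ = 528 / (6·(-56)) = -11/7.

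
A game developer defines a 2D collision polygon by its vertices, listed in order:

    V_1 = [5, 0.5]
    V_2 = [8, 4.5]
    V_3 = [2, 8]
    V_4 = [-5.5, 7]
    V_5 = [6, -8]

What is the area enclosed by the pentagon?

V_1→V_2: (5)(4.5) − (8)(0.5) = 18.5
V_2→V_3: (8)(8) − (2)(4.5) = 55
V_3→V_4: (2)(7) − (-5.5)(8) = 58
V_4→V_5: (-5.5)(-8) − (6)(7) = 2
V_5→V_1: (6)(0.5) − (5)(-8) = 43
Σ = 176.5
Area = |Σ|/2 = 88.25.

88.25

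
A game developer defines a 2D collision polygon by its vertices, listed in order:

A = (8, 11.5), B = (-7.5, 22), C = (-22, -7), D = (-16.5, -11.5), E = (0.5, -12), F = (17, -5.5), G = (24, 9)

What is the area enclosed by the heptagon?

915.125

Apply the surveyor's formula: 2A = Σ (x_i·y_{i+1} − x_{i+1}·y_i), indices taken mod 7.
Cross-terms: 262.25, 536.5, 137.5, 203.75, 201.25, 285, 204  ⇒  Σ = 1830.25
Area = |Σ|/2 = 915.125.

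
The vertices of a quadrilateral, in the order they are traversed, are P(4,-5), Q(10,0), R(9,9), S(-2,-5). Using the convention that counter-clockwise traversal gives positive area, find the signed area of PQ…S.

Apply Gauss's area formula: 2A = Σ (x_i·y_{i+1} − x_{i+1}·y_i), indices taken mod 4.
Σ = (50) + (90) + (-27) + (30) = 143
Signed area = Σ/2 = 71.5 (positive ⇒ counter-clockwise traversal).

71.5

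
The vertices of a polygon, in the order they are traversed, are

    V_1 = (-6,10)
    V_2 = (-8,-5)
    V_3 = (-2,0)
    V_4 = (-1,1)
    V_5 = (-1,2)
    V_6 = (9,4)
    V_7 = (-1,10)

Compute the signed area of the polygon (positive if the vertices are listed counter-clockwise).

Apply the surveyor's formula: 2A = Σ (x_i·y_{i+1} − x_{i+1}·y_i), indices taken mod 7.
Σ = (110) + (-10) + (-2) + (-1) + (-22) + (94) + (50) = 219
Signed area = Σ/2 = 109.5 (positive ⇒ counter-clockwise traversal).

109.5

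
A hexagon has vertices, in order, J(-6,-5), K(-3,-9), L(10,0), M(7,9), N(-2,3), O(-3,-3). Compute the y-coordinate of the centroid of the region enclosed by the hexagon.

-1/15

Apply the shoelace (surveyor's) formula. First the cross-terms c_i = x_i·y_{i+1} − x_{i+1}·y_i:
  39, 90, 90, 39, 15, -3  ⇒  2A = 270, A = 135.
Then Σ (y_i + y_{i+1})·c_i = -54, so ȳ = -54 / (6·135) = -1/15.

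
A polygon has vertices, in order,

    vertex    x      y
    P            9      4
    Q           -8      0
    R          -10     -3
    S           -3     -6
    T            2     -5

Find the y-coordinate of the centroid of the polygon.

Apply the shoelace formula. First the cross-terms c_i = x_i·y_{i+1} − x_{i+1}·y_i:
  32, 24, 51, 27, 53  ⇒  2A = 187, A = 93.5.
Then Σ (y_i + y_{i+1})·c_i = -753, so ȳ = -753 / (6·93.5) = -251/187.

-251/187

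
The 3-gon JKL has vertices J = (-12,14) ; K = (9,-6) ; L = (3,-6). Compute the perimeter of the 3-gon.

|JK| = √((21)² + (-20)²) = √841 = 29
|KL| = √((-6)² + (0)²) = √36 = 6
|LJ| = √((-15)² + (20)²) = √625 = 25
Perimeter = 29 + 6 + 25 = 60.

60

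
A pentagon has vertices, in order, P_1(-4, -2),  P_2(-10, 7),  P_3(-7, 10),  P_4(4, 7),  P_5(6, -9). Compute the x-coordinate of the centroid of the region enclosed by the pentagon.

Apply the shoelace formula. First the cross-terms c_i = x_i·y_{i+1} − x_{i+1}·y_i:
  -48, -51, -89, -78, -48  ⇒  2A = -314, A = -157.
Then Σ (x_i + x_{i+1})·c_i = 930, so x̄ = 930 / (6·(-157)) = -155/157.

-155/157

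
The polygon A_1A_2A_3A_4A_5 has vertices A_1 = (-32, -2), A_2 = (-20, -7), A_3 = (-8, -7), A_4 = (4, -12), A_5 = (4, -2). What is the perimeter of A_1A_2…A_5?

|A_1A_2| = √((12)² + (-5)²) = √169 = 13
|A_2A_3| = √((12)² + (0)²) = √144 = 12
|A_3A_4| = √((12)² + (-5)²) = √169 = 13
|A_4A_5| = √((0)² + (10)²) = √100 = 10
|A_5A_1| = √((-36)² + (0)²) = √1296 = 36
Perimeter = 13 + 12 + 13 + 10 + 36 = 84.

84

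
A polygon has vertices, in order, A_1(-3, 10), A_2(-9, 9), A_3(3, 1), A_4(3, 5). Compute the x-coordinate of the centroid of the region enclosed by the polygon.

Apply the shoelace (surveyor's) formula. First the cross-terms c_i = x_i·y_{i+1} − x_{i+1}·y_i:
  63, -36, 12, 45  ⇒  2A = 84, A = 42.
Then Σ (x_i + x_{i+1})·c_i = -468, so x̄ = -468 / (6·42) = -13/7.

-13/7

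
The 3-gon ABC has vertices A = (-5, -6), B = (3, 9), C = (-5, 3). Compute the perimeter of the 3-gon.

36

|AB| = √((8)² + (15)²) = √289 = 17
|BC| = √((-8)² + (-6)²) = √100 = 10
|CA| = √((0)² + (-9)²) = √81 = 9
Perimeter = 17 + 10 + 9 = 36.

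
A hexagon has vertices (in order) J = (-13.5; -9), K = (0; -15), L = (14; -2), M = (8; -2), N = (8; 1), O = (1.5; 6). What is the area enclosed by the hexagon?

269.25

Apply the shoelace formula: 2A = Σ (x_i·y_{i+1} − x_{i+1}·y_i), indices taken mod 6.
Σ = (202.5) + (210) + (-12) + (24) + (46.5) + (67.5) = 538.5
Area = |Σ|/2 = 269.25.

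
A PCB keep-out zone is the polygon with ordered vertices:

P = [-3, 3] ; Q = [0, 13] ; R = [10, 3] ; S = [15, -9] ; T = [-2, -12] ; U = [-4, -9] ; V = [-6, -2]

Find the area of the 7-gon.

301

Apply the shoelace formula: 2A = Σ (x_i·y_{i+1} − x_{i+1}·y_i), indices taken mod 7.
P→Q: (-3)(13) − (0)(3) = -39
Q→R: (0)(3) − (10)(13) = -130
R→S: (10)(-9) − (15)(3) = -135
S→T: (15)(-12) − (-2)(-9) = -198
T→U: (-2)(-9) − (-4)(-12) = -30
U→V: (-4)(-2) − (-6)(-9) = -46
V→P: (-6)(3) − (-3)(-2) = -24
Σ = -602
Area = |Σ|/2 = 301.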